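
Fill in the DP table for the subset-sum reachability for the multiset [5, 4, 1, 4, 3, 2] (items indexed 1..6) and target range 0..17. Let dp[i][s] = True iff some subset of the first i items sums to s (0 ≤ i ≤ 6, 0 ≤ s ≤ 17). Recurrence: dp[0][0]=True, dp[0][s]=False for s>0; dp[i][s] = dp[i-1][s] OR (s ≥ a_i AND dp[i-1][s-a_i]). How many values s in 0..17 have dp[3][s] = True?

7

i\s   0   1   2   3   4   5   6   7   8   9  10  11  12  13  14  15  16  17
  0   T   F   F   F   F   F   F   F   F   F   F   F   F   F   F   F   F   F
  1   T   F   F   F   F   T   F   F   F   F   F   F   F   F   F   F   F   F
  2   T   F   F   F   T   T   F   F   F   T   F   F   F   F   F   F   F   F
  3   T   T   F   F   T   T   T   F   F   T   T   F   F   F   F   F   F   F
  4   T   T   F   F   T   T   T   F   T   T   T   F   F   T   T   F   F   F
  5   T   T   F   T   T   T   T   T   T   T   T   T   T   T   T   F   T   T
  6   T   T   T   T   T   T   T   T   T   T   T   T   T   T   T   T   T   T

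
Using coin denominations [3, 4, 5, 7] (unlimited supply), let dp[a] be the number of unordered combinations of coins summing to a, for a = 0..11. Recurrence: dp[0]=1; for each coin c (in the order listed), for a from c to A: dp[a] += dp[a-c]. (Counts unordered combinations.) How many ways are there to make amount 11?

3

after  coin     0     1     2     3     4     5     6     7     8     9    10    11
          3     1     0     0     1     0     0     1     0     0     1     0     0
          4     1     0     0     1     1     0     1     1     1     1     1     1
          5     1     0     0     1     1     1     1     1     2     2     2     2
          7     1     0     0     1     1     1     1     2     2     2     3     3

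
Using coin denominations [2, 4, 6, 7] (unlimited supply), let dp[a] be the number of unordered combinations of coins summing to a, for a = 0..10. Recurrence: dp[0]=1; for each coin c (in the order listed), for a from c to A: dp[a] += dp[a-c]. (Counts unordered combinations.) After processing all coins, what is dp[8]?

after  coin     0     1     2     3     4     5     6     7     8     9    10
          2     1     0     1     0     1     0     1     0     1     0     1
          4     1     0     1     0     2     0     2     0     3     0     3
          6     1     0     1     0     2     0     3     0     4     0     5
          7     1     0     1     0     2     0     3     1     4     1     5

4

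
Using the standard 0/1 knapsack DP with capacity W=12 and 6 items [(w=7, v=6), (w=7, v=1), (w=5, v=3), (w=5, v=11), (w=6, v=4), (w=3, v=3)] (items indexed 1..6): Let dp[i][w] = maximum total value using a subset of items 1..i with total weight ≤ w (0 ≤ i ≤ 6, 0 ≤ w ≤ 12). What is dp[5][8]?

i\w   0   1   2   3   4   5   6   7   8   9  10  11  12
  0   0   0   0   0   0   0   0   0   0   0   0   0   0
  1   0   0   0   0   0   0   0   6   6   6   6   6   6
  2   0   0   0   0   0   0   0   6   6   6   6   6   6
  3   0   0   0   0   0   3   3   6   6   6   6   6   9
  4   0   0   0   0   0  11  11  11  11  11  14  14  17
  5   0   0   0   0   0  11  11  11  11  11  14  15  17
  6   0   0   0   3   3  11  11  11  14  14  14  15  17

11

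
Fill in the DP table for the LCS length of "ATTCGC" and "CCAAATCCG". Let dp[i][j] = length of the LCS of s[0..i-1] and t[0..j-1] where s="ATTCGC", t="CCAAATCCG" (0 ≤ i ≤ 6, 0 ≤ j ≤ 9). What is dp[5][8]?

   ''  C  C  A  A  A  T  C  C  G
''  0  0  0  0  0  0  0  0  0  0
 A  0  0  0  1  1  1  1  1  1  1
 T  0  0  0  1  1  1  2  2  2  2
 T  0  0  0  1  1  1  2  2  2  2
 C  0  1  1  1  1  1  2  3  3  3
 G  0  1  1  1  1  1  2  3  3  4
 C  0  1  2  2  2  2  2  3  4  4

3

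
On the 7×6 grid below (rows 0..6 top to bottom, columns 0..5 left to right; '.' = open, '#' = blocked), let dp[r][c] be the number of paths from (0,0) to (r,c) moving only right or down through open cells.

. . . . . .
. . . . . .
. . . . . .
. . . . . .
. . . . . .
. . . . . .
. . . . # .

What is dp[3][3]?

r\c   0   1   2   3   4   5
  0   1   1   1   1   1   1
  1   1   2   3   4   5   6
  2   1   3   6  10  15  21
  3   1   4  10  20  35  56
  4   1   5  15  35  70 126
  5   1   6  21  56 126 252
  6   1   7  28  84   0 252

20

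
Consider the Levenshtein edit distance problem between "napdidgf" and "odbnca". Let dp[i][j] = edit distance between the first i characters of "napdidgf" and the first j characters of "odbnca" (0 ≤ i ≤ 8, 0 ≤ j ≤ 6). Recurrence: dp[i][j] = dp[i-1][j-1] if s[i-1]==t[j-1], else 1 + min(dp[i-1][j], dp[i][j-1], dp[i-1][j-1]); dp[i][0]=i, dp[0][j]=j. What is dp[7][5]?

6

   ''  o  d  b  n  c  a
''  0  1  2  3  4  5  6
 n  1  1  2  3  3  4  5
 a  2  2  2  3  4  4  4
 p  3  3  3  3  4  5  5
 d  4  4  3  4  4  5  6
 i  5  5  4  4  5  5  6
 d  6  6  5  5  5  6  6
 g  7  7  6  6  6  6  7
 f  8  8  7  7  7  7  7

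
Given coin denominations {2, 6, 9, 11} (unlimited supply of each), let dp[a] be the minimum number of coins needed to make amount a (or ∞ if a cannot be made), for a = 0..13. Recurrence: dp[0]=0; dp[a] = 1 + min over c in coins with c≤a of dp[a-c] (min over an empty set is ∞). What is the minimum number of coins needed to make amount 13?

2

 a  0  1  2  3  4  5  6  7  8  9 10 11 12 13
dp  0  -  1  -  2  -  1  -  2  1  3  1  2  2
(- denotes ∞ / unreachable)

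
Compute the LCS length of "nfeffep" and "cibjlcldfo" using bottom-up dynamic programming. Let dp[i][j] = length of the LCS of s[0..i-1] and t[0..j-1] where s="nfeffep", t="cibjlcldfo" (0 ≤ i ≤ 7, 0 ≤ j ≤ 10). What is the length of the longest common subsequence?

   ''  c  i  b  j  l  c  l  d  f  o
''  0  0  0  0  0  0  0  0  0  0  0
 n  0  0  0  0  0  0  0  0  0  0  0
 f  0  0  0  0  0  0  0  0  0  1  1
 e  0  0  0  0  0  0  0  0  0  1  1
 f  0  0  0  0  0  0  0  0  0  1  1
 f  0  0  0  0  0  0  0  0  0  1  1
 e  0  0  0  0  0  0  0  0  0  1  1
 p  0  0  0  0  0  0  0  0  0  1  1

1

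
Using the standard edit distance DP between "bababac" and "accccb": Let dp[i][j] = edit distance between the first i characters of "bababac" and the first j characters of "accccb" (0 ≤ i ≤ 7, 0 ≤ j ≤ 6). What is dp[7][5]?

5

   ''  a  c  c  c  c  b
''  0  1  2  3  4  5  6
 b  1  1  2  3  4  5  5
 a  2  1  2  3  4  5  6
 b  3  2  2  3  4  5  5
 a  4  3  3  3  4  5  6
 b  5  4  4  4  4  5  5
 a  6  5  5  5  5  5  6
 c  7  6  5  5  5  5  6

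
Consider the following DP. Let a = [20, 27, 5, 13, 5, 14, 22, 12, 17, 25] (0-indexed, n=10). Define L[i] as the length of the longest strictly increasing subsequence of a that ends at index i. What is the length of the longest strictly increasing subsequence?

   i    0    1    2    3    4    5    6    7    8    9
a[i]   20   27    5   13    5   14   22   12   17   25
L[i]    1    2    1    2    1    3    4    2    4    5

5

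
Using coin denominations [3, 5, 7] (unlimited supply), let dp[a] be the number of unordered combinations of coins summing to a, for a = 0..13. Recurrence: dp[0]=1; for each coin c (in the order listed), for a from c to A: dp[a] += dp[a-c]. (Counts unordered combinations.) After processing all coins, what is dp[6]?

1

after  coin     0     1     2     3     4     5     6     7     8     9    10    11    12    13
          3     1     0     0     1     0     0     1     0     0     1     0     0     1     0
          5     1     0     0     1     0     1     1     0     1     1     1     1     1     1
          7     1     0     0     1     0     1     1     1     1     1     2     1     2     2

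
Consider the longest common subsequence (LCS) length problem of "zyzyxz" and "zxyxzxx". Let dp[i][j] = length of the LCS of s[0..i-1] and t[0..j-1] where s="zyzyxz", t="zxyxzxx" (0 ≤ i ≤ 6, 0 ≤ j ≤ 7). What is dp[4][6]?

   ''  z  x  y  x  z  x  x
''  0  0  0  0  0  0  0  0
 z  0  1  1  1  1  1  1  1
 y  0  1  1  2  2  2  2  2
 z  0  1  1  2  2  3  3  3
 y  0  1  1  2  2  3  3  3
 x  0  1  2  2  3  3  4  4
 z  0  1  2  2  3  4  4  4

3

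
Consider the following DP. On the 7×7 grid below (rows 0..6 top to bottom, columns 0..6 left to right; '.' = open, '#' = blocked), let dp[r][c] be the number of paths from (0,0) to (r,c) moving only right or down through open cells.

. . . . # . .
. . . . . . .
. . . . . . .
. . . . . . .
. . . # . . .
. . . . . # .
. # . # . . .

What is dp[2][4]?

14

r\c   0   1   2   3   4   5   6
  0   1   1   1   1   0   0   0
  1   1   2   3   4   4   4   4
  2   1   3   6  10  14  18  22
  3   1   4  10  20  34  52  74
  4   1   5  15   0  34  86 160
  5   1   6  21  21  55   0 160
  6   1   0  21   0  55  55 215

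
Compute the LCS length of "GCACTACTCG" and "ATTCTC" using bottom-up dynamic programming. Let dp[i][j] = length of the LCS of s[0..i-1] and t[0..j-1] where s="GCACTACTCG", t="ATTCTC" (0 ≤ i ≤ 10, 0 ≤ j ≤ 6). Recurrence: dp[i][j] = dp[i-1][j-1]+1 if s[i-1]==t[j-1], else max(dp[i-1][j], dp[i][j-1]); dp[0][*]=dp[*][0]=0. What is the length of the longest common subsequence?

   ''  A  T  T  C  T  C
''  0  0  0  0  0  0  0
 G  0  0  0  0  0  0  0
 C  0  0  0  0  1  1  1
 A  0  1  1  1  1  1  1
 C  0  1  1  1  2  2  2
 T  0  1  2  2  2  3  3
 A  0  1  2  2  2  3  3
 C  0  1  2  2  3  3  4
 T  0  1  2  3  3  4  4
 C  0  1  2  3  4  4  5
 G  0  1  2  3  4  4  5

5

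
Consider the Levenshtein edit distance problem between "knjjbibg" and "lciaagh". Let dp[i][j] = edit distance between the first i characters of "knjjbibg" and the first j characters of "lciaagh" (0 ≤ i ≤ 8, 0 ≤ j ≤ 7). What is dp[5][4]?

   ''  l  c  i  a  a  g  h
''  0  1  2  3  4  5  6  7
 k  1  1  2  3  4  5  6  7
 n  2  2  2  3  4  5  6  7
 j  3  3  3  3  4  5  6  7
 j  4  4  4  4  4  5  6  7
 b  5  5  5  5  5  5  6  7
 i  6  6  6  5  6  6  6  7
 b  7  7  7  6  6  7  7  7
 g  8  8  8  7  7  7  7  8

5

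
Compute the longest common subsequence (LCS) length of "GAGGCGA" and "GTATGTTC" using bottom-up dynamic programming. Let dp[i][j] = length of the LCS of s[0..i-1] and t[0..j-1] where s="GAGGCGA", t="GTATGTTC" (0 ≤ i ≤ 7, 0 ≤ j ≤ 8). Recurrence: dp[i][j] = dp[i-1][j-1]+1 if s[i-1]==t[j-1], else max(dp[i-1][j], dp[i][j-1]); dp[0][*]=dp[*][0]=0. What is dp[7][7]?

   ''  G  T  A  T  G  T  T  C
''  0  0  0  0  0  0  0  0  0
 G  0  1  1  1  1  1  1  1  1
 A  0  1  1  2  2  2  2  2  2
 G  0  1  1  2  2  3  3  3  3
 G  0  1  1  2  2  3  3  3  3
 C  0  1  1  2  2  3  3  3  4
 G  0  1  1  2  2  3  3  3  4
 A  0  1  1  2  2  3  3  3  4

3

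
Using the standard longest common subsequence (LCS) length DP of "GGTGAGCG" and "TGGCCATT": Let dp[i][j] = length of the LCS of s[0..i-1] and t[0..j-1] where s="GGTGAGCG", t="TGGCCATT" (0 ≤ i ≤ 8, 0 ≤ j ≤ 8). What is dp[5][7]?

3

   ''  T  G  G  C  C  A  T  T
''  0  0  0  0  0  0  0  0  0
 G  0  0  1  1  1  1  1  1  1
 G  0  0  1  2  2  2  2  2  2
 T  0  1  1  2  2  2  2  3  3
 G  0  1  2  2  2  2  2  3  3
 A  0  1  2  2  2  2  3  3  3
 G  0  1  2  3  3  3  3  3  3
 C  0  1  2  3  4  4  4  4  4
 G  0  1  2  3  4  4  4  4  4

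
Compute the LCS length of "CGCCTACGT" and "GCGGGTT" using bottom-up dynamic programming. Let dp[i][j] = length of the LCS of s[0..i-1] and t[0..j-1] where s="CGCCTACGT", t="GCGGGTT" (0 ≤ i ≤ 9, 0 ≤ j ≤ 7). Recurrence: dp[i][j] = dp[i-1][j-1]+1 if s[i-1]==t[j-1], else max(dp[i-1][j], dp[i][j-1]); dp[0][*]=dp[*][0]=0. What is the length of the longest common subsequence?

4

   ''  G  C  G  G  G  T  T
''  0  0  0  0  0  0  0  0
 C  0  0  1  1  1  1  1  1
 G  0  1  1  2  2  2  2  2
 C  0  1  2  2  2  2  2  2
 C  0  1  2  2  2  2  2  2
 T  0  1  2  2  2  2  3  3
 A  0  1  2  2  2  2  3  3
 C  0  1  2  2  2  2  3  3
 G  0  1  2  3  3  3  3  3
 T  0  1  2  3  3  3  4  4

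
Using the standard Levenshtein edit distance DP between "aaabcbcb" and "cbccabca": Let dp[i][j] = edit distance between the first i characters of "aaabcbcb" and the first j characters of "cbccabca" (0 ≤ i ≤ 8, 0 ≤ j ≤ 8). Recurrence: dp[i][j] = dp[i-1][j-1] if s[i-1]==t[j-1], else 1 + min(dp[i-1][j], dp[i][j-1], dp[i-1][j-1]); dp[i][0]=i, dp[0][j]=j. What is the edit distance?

6

   ''  c  b  c  c  a  b  c  a
''  0  1  2  3  4  5  6  7  8
 a  1  1  2  3  4  4  5  6  7
 a  2  2  2  3  4  4  5  6  6
 a  3  3  3  3  4  4  5  6  6
 b  4  4  3  4  4  5  4  5  6
 c  5  4  4  3  4  5  5  4  5
 b  6  5  4  4  4  5  5  5  5
 c  7  6  5  4  4  5  6  5  6
 b  8  7  6  5  5  5  5  6  6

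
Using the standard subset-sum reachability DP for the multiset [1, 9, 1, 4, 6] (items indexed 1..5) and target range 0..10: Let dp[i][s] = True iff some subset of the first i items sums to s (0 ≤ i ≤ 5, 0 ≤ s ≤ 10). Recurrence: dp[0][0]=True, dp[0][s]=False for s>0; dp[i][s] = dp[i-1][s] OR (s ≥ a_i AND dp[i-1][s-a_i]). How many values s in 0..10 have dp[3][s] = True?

5

i\s   0   1   2   3   4   5   6   7   8   9  10
  0   T   F   F   F   F   F   F   F   F   F   F
  1   T   T   F   F   F   F   F   F   F   F   F
  2   T   T   F   F   F   F   F   F   F   T   T
  3   T   T   T   F   F   F   F   F   F   T   T
  4   T   T   T   F   T   T   T   F   F   T   T
  5   T   T   T   F   T   T   T   T   T   T   T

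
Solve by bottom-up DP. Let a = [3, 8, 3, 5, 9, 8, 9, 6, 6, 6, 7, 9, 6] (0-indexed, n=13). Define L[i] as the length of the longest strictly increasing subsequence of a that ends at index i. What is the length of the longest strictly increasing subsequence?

5

   i    0    1    2    3    4    5    6    7    8    9   10   11   12
a[i]    3    8    3    5    9    8    9    6    6    6    7    9    6
L[i]    1    2    1    2    3    3    4    3    3    3    4    5    3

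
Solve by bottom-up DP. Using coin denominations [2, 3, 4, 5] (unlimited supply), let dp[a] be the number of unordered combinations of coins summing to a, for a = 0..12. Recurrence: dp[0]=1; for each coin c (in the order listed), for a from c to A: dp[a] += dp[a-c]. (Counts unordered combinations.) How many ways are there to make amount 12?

after  coin     0     1     2     3     4     5     6     7     8     9    10    11    12
          2     1     0     1     0     1     0     1     0     1     0     1     0     1
          3     1     0     1     1     1     1     2     1     2     2     2     2     3
          4     1     0     1     1     2     1     3     2     4     3     5     4     7
          5     1     0     1     1     2     2     3     3     5     5     7     7    10

10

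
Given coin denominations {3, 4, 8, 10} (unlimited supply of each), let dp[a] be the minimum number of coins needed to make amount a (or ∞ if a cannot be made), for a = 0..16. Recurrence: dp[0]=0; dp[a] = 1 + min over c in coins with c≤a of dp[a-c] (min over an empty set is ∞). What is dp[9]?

3

 a  0  1  2  3  4  5  6  7  8  9 10 11 12 13 14 15 16
dp  0  -  -  1  1  -  2  2  1  3  1  2  2  2  2  3  2
(- denotes ∞ / unreachable)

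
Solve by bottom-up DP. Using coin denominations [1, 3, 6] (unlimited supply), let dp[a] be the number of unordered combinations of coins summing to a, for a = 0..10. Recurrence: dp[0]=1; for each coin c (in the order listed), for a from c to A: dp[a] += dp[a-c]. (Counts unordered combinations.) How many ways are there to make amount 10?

6

after  coin     0     1     2     3     4     5     6     7     8     9    10
          1     1     1     1     1     1     1     1     1     1     1     1
          3     1     1     1     2     2     2     3     3     3     4     4
          6     1     1     1     2     2     2     4     4     4     6     6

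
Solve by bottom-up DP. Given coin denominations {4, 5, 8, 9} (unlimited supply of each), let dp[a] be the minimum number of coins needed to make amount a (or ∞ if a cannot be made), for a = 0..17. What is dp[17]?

2

 a  0  1  2  3  4  5  6  7  8  9 10 11 12 13 14 15 16 17
dp  0  -  -  -  1  1  -  -  1  1  2  -  2  2  2  3  2  2
(- denotes ∞ / unreachable)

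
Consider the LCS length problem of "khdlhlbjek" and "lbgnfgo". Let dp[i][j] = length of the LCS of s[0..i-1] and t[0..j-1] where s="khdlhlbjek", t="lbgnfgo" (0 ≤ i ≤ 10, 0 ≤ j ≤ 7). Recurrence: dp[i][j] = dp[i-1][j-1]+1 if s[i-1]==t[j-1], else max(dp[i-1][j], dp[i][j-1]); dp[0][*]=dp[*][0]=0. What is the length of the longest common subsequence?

   ''  l  b  g  n  f  g  o
''  0  0  0  0  0  0  0  0
 k  0  0  0  0  0  0  0  0
 h  0  0  0  0  0  0  0  0
 d  0  0  0  0  0  0  0  0
 l  0  1  1  1  1  1  1  1
 h  0  1  1  1  1  1  1  1
 l  0  1  1  1  1  1  1  1
 b  0  1  2  2  2  2  2  2
 j  0  1  2  2  2  2  2  2
 e  0  1  2  2  2  2  2  2
 k  0  1  2  2  2  2  2  2

2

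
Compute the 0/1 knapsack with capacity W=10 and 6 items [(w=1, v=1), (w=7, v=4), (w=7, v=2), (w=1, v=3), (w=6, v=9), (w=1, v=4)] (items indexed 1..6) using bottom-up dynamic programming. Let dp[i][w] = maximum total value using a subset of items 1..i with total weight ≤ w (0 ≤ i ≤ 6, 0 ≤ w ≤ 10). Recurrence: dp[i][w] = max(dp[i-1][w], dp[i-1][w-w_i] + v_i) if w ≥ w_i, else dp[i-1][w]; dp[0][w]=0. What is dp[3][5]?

1

i\w   0   1   2   3   4   5   6   7   8   9  10
  0   0   0   0   0   0   0   0   0   0   0   0
  1   0   1   1   1   1   1   1   1   1   1   1
  2   0   1   1   1   1   1   1   4   5   5   5
  3   0   1   1   1   1   1   1   4   5   5   5
  4   0   3   4   4   4   4   4   4   7   8   8
  5   0   3   4   4   4   4   9  12  13  13  13
  6   0   4   7   8   8   8   9  13  16  17  17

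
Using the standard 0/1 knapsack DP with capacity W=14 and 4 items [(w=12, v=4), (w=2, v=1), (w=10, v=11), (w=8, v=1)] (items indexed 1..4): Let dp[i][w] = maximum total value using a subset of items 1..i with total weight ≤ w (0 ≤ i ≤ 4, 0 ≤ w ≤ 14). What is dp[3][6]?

1

i\w   0   1   2   3   4   5   6   7   8   9  10  11  12  13  14
  0   0   0   0   0   0   0   0   0   0   0   0   0   0   0   0
  1   0   0   0   0   0   0   0   0   0   0   0   0   4   4   4
  2   0   0   1   1   1   1   1   1   1   1   1   1   4   4   5
  3   0   0   1   1   1   1   1   1   1   1  11  11  12  12  12
  4   0   0   1   1   1   1   1   1   1   1  11  11  12  12  12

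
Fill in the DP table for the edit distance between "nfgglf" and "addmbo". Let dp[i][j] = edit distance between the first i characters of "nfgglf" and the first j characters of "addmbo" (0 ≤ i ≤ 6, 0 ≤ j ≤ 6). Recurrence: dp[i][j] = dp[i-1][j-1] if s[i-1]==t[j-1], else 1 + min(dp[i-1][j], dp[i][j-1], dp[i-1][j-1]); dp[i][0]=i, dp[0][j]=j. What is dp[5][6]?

   ''  a  d  d  m  b  o
''  0  1  2  3  4  5  6
 n  1  1  2  3  4  5  6
 f  2  2  2  3  4  5  6
 g  3  3  3  3  4  5  6
 g  4  4  4  4  4  5  6
 l  5  5  5  5  5  5  6
 f  6  6  6  6  6  6  6

6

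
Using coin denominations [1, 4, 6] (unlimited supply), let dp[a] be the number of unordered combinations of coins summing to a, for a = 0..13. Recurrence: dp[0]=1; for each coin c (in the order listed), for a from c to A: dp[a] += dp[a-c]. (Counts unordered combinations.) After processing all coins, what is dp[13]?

7

after  coin     0     1     2     3     4     5     6     7     8     9    10    11    12    13
          1     1     1     1     1     1     1     1     1     1     1     1     1     1     1
          4     1     1     1     1     2     2     2     2     3     3     3     3     4     4
          6     1     1     1     1     2     2     3     3     4     4     5     5     7     7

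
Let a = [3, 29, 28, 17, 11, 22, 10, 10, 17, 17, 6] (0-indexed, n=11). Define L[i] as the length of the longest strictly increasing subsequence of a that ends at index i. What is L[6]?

2

   i    0    1    2    3    4    5    6    7    8    9   10
a[i]    3   29   28   17   11   22   10   10   17   17    6
L[i]    1    2    2    2    2    3    2    2    3    3    2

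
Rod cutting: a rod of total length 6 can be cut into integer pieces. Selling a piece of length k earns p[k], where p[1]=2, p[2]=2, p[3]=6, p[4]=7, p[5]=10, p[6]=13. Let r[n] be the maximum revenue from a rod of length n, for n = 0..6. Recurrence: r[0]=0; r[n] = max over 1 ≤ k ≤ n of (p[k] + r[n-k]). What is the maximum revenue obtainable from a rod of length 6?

13

   n    0    1    2    3    4    5    6
r[n]    0    2    4    6    8   10   13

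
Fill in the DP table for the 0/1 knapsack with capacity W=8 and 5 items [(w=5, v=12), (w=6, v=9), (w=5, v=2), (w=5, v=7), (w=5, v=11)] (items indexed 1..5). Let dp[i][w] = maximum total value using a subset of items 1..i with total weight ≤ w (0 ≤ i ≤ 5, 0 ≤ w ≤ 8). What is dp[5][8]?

i\w   0   1   2   3   4   5   6   7   8
  0   0   0   0   0   0   0   0   0   0
  1   0   0   0   0   0  12  12  12  12
  2   0   0   0   0   0  12  12  12  12
  3   0   0   0   0   0  12  12  12  12
  4   0   0   0   0   0  12  12  12  12
  5   0   0   0   0   0  12  12  12  12

12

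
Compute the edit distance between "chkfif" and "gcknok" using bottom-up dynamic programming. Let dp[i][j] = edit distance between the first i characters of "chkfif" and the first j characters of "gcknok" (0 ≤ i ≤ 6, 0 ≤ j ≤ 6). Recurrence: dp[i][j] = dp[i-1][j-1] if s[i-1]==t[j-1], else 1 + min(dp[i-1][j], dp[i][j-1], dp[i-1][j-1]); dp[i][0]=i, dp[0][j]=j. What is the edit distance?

   ''  g  c  k  n  o  k
''  0  1  2  3  4  5  6
 c  1  1  1  2  3  4  5
 h  2  2  2  2  3  4  5
 k  3  3  3  2  3  4  4
 f  4  4  4  3  3  4  5
 i  5  5  5  4  4  4  5
 f  6  6  6  5  5  5  5

5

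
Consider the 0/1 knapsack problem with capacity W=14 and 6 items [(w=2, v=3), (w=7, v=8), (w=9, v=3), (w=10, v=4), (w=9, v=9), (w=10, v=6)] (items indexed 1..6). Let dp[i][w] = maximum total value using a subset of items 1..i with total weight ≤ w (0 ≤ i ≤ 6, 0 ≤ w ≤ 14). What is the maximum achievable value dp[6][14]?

12

i\w   0   1   2   3   4   5   6   7   8   9  10  11  12  13  14
  0   0   0   0   0   0   0   0   0   0   0   0   0   0   0   0
  1   0   0   3   3   3   3   3   3   3   3   3   3   3   3   3
  2   0   0   3   3   3   3   3   8   8  11  11  11  11  11  11
  3   0   0   3   3   3   3   3   8   8  11  11  11  11  11  11
  4   0   0   3   3   3   3   3   8   8  11  11  11  11  11  11
  5   0   0   3   3   3   3   3   8   8  11  11  12  12  12  12
  6   0   0   3   3   3   3   3   8   8  11  11  12  12  12  12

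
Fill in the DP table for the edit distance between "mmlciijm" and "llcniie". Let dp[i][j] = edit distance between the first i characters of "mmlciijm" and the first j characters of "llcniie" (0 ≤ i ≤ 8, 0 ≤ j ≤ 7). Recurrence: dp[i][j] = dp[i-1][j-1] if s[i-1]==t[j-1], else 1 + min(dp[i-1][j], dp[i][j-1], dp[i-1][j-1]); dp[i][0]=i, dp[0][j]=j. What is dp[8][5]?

   ''  l  l  c  n  i  i  e
''  0  1  2  3  4  5  6  7
 m  1  1  2  3  4  5  6  7
 m  2  2  2  3  4  5  6  7
 l  3  2  2  3  4  5  6  7
 c  4  3  3  2  3  4  5  6
 i  5  4  4  3  3  3  4  5
 i  6  5  5  4  4  3  3  4
 j  7  6  6  5  5  4  4  4
 m  8  7  7  6  6  5  5  5

5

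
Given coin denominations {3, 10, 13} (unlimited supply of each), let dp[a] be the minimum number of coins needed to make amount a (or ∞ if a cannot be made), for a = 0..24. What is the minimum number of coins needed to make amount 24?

 a  0  1  2  3  4  5  6  7  8  9 10 11 12 13 14 15 16 17 18 19 20 21 22 23 24
dp  0  -  -  1  -  -  2  -  -  3  1  -  4  1  -  5  2  -  6  3  2  7  4  2  8
(- denotes ∞ / unreachable)

8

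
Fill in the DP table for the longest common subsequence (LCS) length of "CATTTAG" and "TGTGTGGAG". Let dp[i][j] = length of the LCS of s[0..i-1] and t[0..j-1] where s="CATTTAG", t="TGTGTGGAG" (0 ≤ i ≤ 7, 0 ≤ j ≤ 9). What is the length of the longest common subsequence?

5

   ''  T  G  T  G  T  G  G  A  G
''  0  0  0  0  0  0  0  0  0  0
 C  0  0  0  0  0  0  0  0  0  0
 A  0  0  0  0  0  0  0  0  1  1
 T  0  1  1  1  1  1  1  1  1  1
 T  0  1  1  2  2  2  2  2  2  2
 T  0  1  1  2  2  3  3  3  3  3
 A  0  1  1  2  2  3  3  3  4  4
 G  0  1  2  2  3  3  4  4  4  5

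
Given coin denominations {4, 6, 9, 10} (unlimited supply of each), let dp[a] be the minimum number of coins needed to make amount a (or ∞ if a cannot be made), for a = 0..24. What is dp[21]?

3

 a  0  1  2  3  4  5  6  7  8  9 10 11 12 13 14 15 16 17 18 19 20 21 22 23 24
dp  0  -  -  -  1  -  1  -  2  1  1  -  2  2  2  2  2  3  2  2  2  3  3  3  3
(- denotes ∞ / unreachable)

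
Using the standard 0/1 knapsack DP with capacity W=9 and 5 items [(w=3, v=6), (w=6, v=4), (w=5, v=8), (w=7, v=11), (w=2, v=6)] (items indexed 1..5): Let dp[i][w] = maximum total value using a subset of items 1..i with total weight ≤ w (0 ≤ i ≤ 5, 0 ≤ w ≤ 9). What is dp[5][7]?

14

i\w   0   1   2   3   4   5   6   7   8   9
  0   0   0   0   0   0   0   0   0   0   0
  1   0   0   0   6   6   6   6   6   6   6
  2   0   0   0   6   6   6   6   6   6  10
  3   0   0   0   6   6   8   8   8  14  14
  4   0   0   0   6   6   8   8  11  14  14
  5   0   0   6   6   6  12  12  14  14  17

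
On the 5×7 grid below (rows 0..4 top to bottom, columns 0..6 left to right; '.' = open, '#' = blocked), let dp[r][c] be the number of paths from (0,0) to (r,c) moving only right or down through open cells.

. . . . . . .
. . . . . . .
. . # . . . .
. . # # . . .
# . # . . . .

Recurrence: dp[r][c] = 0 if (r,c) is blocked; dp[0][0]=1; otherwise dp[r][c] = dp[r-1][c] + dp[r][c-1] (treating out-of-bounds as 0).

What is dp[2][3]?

r\c   0   1   2   3   4   5   6
  0   1   1   1   1   1   1   1
  1   1   2   3   4   5   6   7
  2   1   3   0   4   9  15  22
  3   1   4   0   0   9  24  46
  4   0   4   0   0   9  33  79

4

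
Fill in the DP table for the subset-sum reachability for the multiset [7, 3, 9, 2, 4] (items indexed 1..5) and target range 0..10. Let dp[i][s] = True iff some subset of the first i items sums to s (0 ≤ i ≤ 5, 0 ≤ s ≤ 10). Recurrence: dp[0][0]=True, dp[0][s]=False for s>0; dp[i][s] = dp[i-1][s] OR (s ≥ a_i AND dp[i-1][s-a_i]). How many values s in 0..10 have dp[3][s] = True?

i\s   0   1   2   3   4   5   6   7   8   9  10
  0   T   F   F   F   F   F   F   F   F   F   F
  1   T   F   F   F   F   F   F   T   F   F   F
  2   T   F   F   T   F   F   F   T   F   F   T
  3   T   F   F   T   F   F   F   T   F   T   T
  4   T   F   T   T   F   T   F   T   F   T   T
  5   T   F   T   T   T   T   T   T   F   T   T

5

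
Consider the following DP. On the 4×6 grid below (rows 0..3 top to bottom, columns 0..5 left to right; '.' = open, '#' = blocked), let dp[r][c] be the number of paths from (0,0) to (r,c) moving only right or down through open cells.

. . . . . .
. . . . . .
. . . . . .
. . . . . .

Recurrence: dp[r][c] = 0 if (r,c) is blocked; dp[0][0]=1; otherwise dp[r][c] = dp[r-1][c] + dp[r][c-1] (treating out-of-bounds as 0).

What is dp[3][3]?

20

r\c   0   1   2   3   4   5
  0   1   1   1   1   1   1
  1   1   2   3   4   5   6
  2   1   3   6  10  15  21
  3   1   4  10  20  35  56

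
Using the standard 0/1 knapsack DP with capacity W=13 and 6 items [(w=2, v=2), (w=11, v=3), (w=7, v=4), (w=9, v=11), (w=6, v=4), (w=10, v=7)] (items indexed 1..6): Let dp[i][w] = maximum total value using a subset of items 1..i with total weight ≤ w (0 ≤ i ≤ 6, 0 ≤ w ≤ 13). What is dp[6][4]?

2

i\w   0   1   2   3   4   5   6   7   8   9  10  11  12  13
  0   0   0   0   0   0   0   0   0   0   0   0   0   0   0
  1   0   0   2   2   2   2   2   2   2   2   2   2   2   2
  2   0   0   2   2   2   2   2   2   2   2   2   3   3   5
  3   0   0   2   2   2   2   2   4   4   6   6   6   6   6
  4   0   0   2   2   2   2   2   4   4  11  11  13  13  13
  5   0   0   2   2   2   2   4   4   6  11  11  13  13  13
  6   0   0   2   2   2   2   4   4   6  11  11  13  13  13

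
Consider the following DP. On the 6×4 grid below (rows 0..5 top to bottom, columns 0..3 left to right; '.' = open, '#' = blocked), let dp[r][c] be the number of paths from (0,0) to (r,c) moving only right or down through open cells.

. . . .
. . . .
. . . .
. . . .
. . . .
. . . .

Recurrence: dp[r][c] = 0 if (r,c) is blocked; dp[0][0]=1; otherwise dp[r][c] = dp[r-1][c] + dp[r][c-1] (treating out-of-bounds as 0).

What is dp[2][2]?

6

r\c   0   1   2   3
  0   1   1   1   1
  1   1   2   3   4
  2   1   3   6  10
  3   1   4  10  20
  4   1   5  15  35
  5   1   6  21  56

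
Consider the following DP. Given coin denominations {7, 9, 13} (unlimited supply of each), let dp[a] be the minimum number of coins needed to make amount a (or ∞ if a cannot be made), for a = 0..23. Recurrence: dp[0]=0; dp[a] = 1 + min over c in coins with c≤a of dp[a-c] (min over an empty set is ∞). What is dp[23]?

 a  0  1  2  3  4  5  6  7  8  9 10 11 12 13 14 15 16 17 18 19 20 21 22 23
dp  0  -  -  -  -  -  -  1  -  1  -  -  -  1  2  -  2  -  2  -  2  3  2  3
(- denotes ∞ / unreachable)

3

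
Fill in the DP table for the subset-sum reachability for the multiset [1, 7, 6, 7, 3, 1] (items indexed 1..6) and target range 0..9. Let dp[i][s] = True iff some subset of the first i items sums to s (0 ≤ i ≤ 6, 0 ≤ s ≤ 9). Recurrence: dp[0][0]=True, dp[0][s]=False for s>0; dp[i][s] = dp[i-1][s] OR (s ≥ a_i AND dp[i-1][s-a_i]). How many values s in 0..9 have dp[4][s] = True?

5

i\s   0   1   2   3   4   5   6   7   8   9
  0   T   F   F   F   F   F   F   F   F   F
  1   T   T   F   F   F   F   F   F   F   F
  2   T   T   F   F   F   F   F   T   T   F
  3   T   T   F   F   F   F   T   T   T   F
  4   T   T   F   F   F   F   T   T   T   F
  5   T   T   F   T   T   F   T   T   T   T
  6   T   T   T   T   T   T   T   T   T   T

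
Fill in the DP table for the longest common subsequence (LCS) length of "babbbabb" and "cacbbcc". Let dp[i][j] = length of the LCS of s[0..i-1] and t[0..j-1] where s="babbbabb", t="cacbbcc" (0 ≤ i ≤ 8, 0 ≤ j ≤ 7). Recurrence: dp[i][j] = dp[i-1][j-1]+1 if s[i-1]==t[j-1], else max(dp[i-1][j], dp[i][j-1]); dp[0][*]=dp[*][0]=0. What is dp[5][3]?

1

   ''  c  a  c  b  b  c  c
''  0  0  0  0  0  0  0  0
 b  0  0  0  0  1  1  1  1
 a  0  0  1  1  1  1  1  1
 b  0  0  1  1  2  2  2  2
 b  0  0  1  1  2  3  3  3
 b  0  0  1  1  2  3  3  3
 a  0  0  1  1  2  3  3  3
 b  0  0  1  1  2  3  3  3
 b  0  0  1  1  2  3  3  3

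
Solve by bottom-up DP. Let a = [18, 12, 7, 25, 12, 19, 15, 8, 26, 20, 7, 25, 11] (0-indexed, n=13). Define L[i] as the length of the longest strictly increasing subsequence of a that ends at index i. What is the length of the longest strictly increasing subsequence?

5

   i    0    1    2    3    4    5    6    7    8    9   10   11   12
a[i]   18   12    7   25   12   19   15    8   26   20    7   25   11
L[i]    1    1    1    2    2    3    3    2    4    4    1    5    3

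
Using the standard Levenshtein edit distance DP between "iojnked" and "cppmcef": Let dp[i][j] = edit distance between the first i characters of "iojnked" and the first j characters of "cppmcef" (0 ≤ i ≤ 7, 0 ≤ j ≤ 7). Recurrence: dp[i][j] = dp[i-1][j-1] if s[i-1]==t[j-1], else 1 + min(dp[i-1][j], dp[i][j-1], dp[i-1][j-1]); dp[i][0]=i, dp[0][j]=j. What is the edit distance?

6

   ''  c  p  p  m  c  e  f
''  0  1  2  3  4  5  6  7
 i  1  1  2  3  4  5  6  7
 o  2  2  2  3  4  5  6  7
 j  3  3  3  3  4  5  6  7
 n  4  4  4  4  4  5  6  7
 k  5  5  5  5  5  5  6  7
 e  6  6  6  6  6  6  5  6
 d  7  7  7  7  7  7  6  6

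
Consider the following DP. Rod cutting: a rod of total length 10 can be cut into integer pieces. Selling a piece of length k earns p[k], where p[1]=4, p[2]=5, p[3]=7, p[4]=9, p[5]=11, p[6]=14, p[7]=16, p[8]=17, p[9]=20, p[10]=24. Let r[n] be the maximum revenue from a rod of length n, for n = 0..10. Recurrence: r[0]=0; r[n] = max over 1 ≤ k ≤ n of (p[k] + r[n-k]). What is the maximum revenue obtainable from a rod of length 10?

40

   n    0    1    2    3    4    5    6    7    8    9   10
r[n]    0    4    8   12   16   20   24   28   32   36   40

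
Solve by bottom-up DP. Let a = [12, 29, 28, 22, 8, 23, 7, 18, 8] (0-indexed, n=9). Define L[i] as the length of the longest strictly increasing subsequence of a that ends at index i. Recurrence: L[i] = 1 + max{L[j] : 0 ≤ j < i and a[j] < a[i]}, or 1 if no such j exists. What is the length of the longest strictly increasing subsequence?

   i    0    1    2    3    4    5    6    7    8
a[i]   12   29   28   22    8   23    7   18    8
L[i]    1    2    2    2    1    3    1    2    2

3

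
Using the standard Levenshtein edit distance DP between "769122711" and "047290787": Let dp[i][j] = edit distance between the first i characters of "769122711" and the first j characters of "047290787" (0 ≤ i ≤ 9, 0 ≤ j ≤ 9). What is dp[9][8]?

8

   ''  0  4  7  2  9  0  7  8  7
''  0  1  2  3  4  5  6  7  8  9
 7  1  1  2  2  3  4  5  6  7  8
 6  2  2  2  3  3  4  5  6  7  8
 9  3  3  3  3  4  3  4  5  6  7
 1  4  4  4  4  4  4  4  5  6  7
 2  5  5  5  5  4  5  5  5  6  7
 2  6  6  6  6  5  5  6  6  6  7
 7  7  7  7  6  6  6  6  6  7  6
 1  8  8  8  7  7  7  7  7  7  7
 1  9  9  9  8  8  8  8  8  8  8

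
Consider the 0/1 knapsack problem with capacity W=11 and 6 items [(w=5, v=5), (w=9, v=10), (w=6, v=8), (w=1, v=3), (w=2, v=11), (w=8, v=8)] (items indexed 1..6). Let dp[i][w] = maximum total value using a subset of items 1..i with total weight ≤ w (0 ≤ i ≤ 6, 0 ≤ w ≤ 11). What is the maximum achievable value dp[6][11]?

22

i\w   0   1   2   3   4   5   6   7   8   9  10  11
  0   0   0   0   0   0   0   0   0   0   0   0   0
  1   0   0   0   0   0   5   5   5   5   5   5   5
  2   0   0   0   0   0   5   5   5   5  10  10  10
  3   0   0   0   0   0   5   8   8   8  10  10  13
  4   0   3   3   3   3   5   8  11  11  11  13  13
  5   0   3  11  14  14  14  14  16  19  22  22  22
  6   0   3  11  14  14  14  14  16  19  22  22  22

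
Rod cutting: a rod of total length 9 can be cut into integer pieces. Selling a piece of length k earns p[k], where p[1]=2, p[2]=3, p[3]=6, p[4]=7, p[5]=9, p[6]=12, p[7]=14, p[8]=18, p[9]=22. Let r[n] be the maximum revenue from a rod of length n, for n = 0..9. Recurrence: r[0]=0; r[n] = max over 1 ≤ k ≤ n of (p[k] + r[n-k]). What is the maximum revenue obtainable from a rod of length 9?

22

   n    0    1    2    3    4    5    6    7    8    9
r[n]    0    2    4    6    8   10   12   14   18   22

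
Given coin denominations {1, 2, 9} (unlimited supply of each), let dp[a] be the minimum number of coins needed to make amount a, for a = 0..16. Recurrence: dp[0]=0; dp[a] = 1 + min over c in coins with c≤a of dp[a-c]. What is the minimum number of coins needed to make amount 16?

5

 a  0  1  2  3  4  5  6  7  8  9 10 11 12 13 14 15 16
dp  0  1  1  2  2  3  3  4  4  1  2  2  3  3  4  4  5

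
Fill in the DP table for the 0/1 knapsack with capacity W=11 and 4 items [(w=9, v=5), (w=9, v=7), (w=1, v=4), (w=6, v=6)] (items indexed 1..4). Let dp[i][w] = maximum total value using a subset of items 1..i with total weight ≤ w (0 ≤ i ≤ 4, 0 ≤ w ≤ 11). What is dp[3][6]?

i\w   0   1   2   3   4   5   6   7   8   9  10  11
  0   0   0   0   0   0   0   0   0   0   0   0   0
  1   0   0   0   0   0   0   0   0   0   5   5   5
  2   0   0   0   0   0   0   0   0   0   7   7   7
  3   0   4   4   4   4   4   4   4   4   7  11  11
  4   0   4   4   4   4   4   6  10  10  10  11  11

4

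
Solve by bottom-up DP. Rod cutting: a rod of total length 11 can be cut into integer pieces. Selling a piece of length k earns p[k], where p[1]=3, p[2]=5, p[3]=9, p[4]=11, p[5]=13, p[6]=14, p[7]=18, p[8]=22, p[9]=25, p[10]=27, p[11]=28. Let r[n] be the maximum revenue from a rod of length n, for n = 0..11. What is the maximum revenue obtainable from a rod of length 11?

   n    0    1    2    3    4    5    6    7    8    9   10   11
r[n]    0    3    6    9   12   15   18   21   24   27   30   33

33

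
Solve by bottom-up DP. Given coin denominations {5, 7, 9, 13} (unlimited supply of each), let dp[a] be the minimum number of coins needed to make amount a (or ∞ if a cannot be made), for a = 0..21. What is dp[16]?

2

 a  0  1  2  3  4  5  6  7  8  9 10 11 12 13 14 15 16 17 18 19 20 21
dp  0  -  -  -  -  1  -  1  -  1  2  -  2  1  2  3  2  3  2  3  2  3
(- denotes ∞ / unreachable)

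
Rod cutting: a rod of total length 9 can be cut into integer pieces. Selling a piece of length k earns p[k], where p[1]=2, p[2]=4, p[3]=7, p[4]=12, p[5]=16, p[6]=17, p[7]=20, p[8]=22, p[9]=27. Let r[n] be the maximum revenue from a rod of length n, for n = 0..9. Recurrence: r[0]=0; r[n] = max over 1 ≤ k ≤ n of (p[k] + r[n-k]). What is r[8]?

   n    0    1    2    3    4    5    6    7    8    9
r[n]    0    2    4    7   12   16   18   20   24   28

24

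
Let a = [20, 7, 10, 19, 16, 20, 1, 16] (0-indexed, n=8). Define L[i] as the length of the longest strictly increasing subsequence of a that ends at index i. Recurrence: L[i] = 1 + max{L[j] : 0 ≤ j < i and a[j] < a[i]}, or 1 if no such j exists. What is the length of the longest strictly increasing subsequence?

   i    0    1    2    3    4    5    6    7
a[i]   20    7   10   19   16   20    1   16
L[i]    1    1    2    3    3    4    1    3

4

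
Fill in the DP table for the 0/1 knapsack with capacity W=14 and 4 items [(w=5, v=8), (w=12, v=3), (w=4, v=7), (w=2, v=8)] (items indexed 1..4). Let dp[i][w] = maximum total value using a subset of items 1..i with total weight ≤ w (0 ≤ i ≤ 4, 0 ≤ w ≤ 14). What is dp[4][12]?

23

i\w   0   1   2   3   4   5   6   7   8   9  10  11  12  13  14
  0   0   0   0   0   0   0   0   0   0   0   0   0   0   0   0
  1   0   0   0   0   0   8   8   8   8   8   8   8   8   8   8
  2   0   0   0   0   0   8   8   8   8   8   8   8   8   8   8
  3   0   0   0   0   7   8   8   8   8  15  15  15  15  15  15
  4   0   0   8   8   8   8  15  16  16  16  16  23  23  23  23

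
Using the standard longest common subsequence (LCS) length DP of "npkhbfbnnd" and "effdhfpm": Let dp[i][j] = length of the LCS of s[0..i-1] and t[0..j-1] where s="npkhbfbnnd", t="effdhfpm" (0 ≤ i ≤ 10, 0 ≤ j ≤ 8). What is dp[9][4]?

   ''  e  f  f  d  h  f  p  m
''  0  0  0  0  0  0  0  0  0
 n  0  0  0  0  0  0  0  0  0
 p  0  0  0  0  0  0  0  1  1
 k  0  0  0  0  0  0  0  1  1
 h  0  0  0  0  0  1  1  1  1
 b  0  0  0  0  0  1  1  1  1
 f  0  0  1  1  1  1  2  2  2
 b  0  0  1  1  1  1  2  2  2
 n  0  0  1  1  1  1  2  2  2
 n  0  0  1  1  1  1  2  2  2
 d  0  0  1  1  2  2  2  2  2

1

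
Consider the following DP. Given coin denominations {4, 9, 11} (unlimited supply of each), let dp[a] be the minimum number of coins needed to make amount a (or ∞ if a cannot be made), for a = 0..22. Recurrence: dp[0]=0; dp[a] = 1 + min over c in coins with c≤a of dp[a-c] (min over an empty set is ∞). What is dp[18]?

 a  0  1  2  3  4  5  6  7  8  9 10 11 12 13 14 15 16 17 18 19 20 21 22
dp  0  -  -  -  1  -  -  -  2  1  -  1  3  2  -  2  4  3  2  3  2  4  2
(- denotes ∞ / unreachable)

2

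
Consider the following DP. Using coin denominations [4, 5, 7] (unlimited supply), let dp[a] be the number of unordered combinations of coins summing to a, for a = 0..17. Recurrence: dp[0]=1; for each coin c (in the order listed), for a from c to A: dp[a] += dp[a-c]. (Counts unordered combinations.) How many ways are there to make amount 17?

2

after  coin     0     1     2     3     4     5     6     7     8     9    10    11    12    13    14    15    16    17
          4     1     0     0     0     1     0     0     0     1     0     0     0     1     0     0     0     1     0
          5     1     0     0     0     1     1     0     0     1     1     1     0     1     1     1     1     1     1
          7     1     0     0     0     1     1     0     1     1     1     1     1     2     1     2     2     2     2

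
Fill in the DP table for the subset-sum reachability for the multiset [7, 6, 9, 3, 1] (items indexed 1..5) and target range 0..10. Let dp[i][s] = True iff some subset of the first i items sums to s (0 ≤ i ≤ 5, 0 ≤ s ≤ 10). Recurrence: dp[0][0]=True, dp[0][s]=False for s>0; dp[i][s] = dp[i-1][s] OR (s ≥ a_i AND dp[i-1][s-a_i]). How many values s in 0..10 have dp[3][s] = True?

i\s   0   1   2   3   4   5   6   7   8   9  10
  0   T   F   F   F   F   F   F   F   F   F   F
  1   T   F   F   F   F   F   F   T   F   F   F
  2   T   F   F   F   F   F   T   T   F   F   F
  3   T   F   F   F   F   F   T   T   F   T   F
  4   T   F   F   T   F   F   T   T   F   T   T
  5   T   T   F   T   T   F   T   T   T   T   T

4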